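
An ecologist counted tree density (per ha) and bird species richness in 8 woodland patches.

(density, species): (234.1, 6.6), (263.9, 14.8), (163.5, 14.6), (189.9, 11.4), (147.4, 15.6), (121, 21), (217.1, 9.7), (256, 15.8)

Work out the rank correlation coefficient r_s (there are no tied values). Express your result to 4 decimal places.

-0.3095

Rank density: 6, 8, 3, 4, 2, 1, 5, 7
Rank species: 1, 5, 4, 3, 6, 8, 2, 7
d = rank(density) − rank(species): 5, 3, -1, 1, -4, -7, 3, 0; Σd² = 110
ρ = 1 − 6Σd² / [n(n²−1)] = 1 − 6×110 / (8×63) = 1 − 660/504 ≈ -0.3095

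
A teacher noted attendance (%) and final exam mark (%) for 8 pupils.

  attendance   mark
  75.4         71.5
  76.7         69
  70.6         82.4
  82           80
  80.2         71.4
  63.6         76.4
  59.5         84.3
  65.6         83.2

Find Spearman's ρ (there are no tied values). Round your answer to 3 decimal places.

Rank attendance: 5, 6, 4, 8, 7, 2, 1, 3
Rank mark: 3, 1, 6, 5, 2, 4, 8, 7
d = rank(attendance) − rank(mark): 2, 5, -2, 3, 5, -2, -7, -4; Σd² = 136
ρ = 1 − 6Σd² / [n(n²−1)] = 1 − 6×136 / (8×63) = 1 − 816/504 ≈ -0.619

-0.619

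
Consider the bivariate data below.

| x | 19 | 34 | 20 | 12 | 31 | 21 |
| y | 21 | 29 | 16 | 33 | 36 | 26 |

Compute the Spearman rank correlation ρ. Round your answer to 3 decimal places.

0.257

Rank x: 2, 6, 3, 1, 5, 4
Rank y: 2, 4, 1, 5, 6, 3
d = rank(x) − rank(y): 0, 2, 2, -4, -1, 1; Σd² = 26
ρ = 1 − 6Σd² / [n(n²−1)] = 1 − 6×26 / (6×35) = 1 − 156/210 ≈ 0.257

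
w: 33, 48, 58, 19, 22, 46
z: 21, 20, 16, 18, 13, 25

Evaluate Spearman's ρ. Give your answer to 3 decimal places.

Rank w: 3, 5, 6, 1, 2, 4
Rank z: 5, 4, 2, 3, 1, 6
d = rank(w) − rank(z): -2, 1, 4, -2, 1, -2; Σd² = 30
ρ = 1 − 6Σd² / [n(n²−1)] = 1 − 6×30 / (6×35) = 1 − 180/210 ≈ 0.143

0.143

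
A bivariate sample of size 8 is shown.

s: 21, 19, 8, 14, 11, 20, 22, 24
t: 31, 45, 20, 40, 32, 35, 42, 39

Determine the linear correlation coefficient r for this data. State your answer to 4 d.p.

0.6441

n = 8, Σs = 139, Σt = 284, Σs² = 2643, Σt² = 10520, Σst = 5138
nΣst − ΣsΣt = 41104 − 39476 = 1628
nΣs² − (Σs)² = 21144 − 19321 = 1823; nΣt² − (Σt)² = 84160 − 80656 = 3504
r = 1628 / √(1823 × 3504) = 1628 / 2527.4082 ≈ 0.6441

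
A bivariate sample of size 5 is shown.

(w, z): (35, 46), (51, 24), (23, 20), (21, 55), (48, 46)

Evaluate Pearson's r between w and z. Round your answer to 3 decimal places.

-0.169

n = 5, Σw = 178, Σz = 191, Σw² = 7100, Σz² = 8233, Σwz = 6657
nΣwz − ΣwΣz = 33285 − 33998 = -713
nΣw² − (Σw)² = 35500 − 31684 = 3816; nΣz² − (Σz)² = 41165 − 36481 = 4684
r = -713 / √(3816 × 4684) = -713 / 4227.7824 ≈ -0.169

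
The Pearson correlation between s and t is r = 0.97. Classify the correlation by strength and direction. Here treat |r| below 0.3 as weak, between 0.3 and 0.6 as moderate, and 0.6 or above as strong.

strong positive

r = 0.97 > 0 so the relationship is positive.
|r| = 0.97, which falls in the strong range.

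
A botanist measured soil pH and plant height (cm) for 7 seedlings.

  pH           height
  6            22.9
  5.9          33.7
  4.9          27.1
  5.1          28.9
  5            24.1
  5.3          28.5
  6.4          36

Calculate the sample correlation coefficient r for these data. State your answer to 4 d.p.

n = 7, Σx = 38.6, Σy = 201.2, Σx² = 214.88, Σy² = 5918.78, Σxy = 1118.36
nΣxy − ΣxΣy = 7828.52 − 7766.32 = 62.2
nΣx² − (Σx)² = 1504.16 − 1489.96 = 14.2; nΣy² − (Σy)² = 41431.46 − 40481.44 = 950.02
r = 62.2 / √(14.2 × 950.02) = 62.2 / 116.1477 ≈ 0.5355

0.5355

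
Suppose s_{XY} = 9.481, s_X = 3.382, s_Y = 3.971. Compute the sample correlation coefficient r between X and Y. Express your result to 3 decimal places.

0.706

r = Cov(X,Y) / (s_X · s_Y) = 9.481 / (3.382 × 3.971)
  = 9.481 / 13.4299 ≈ 0.706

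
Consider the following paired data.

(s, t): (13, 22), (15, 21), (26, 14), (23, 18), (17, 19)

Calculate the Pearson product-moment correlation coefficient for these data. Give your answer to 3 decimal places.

n = 5, Σs = 94, Σt = 94, Σs² = 1888, Σt² = 1806, Σst = 1702
nΣst − ΣsΣt = 8510 − 8836 = -326
nΣs² − (Σs)² = 9440 − 8836 = 604; nΣt² − (Σt)² = 9030 − 8836 = 194
r = -326 / √(604 × 194) = -326 / 342.3098 ≈ -0.952

-0.952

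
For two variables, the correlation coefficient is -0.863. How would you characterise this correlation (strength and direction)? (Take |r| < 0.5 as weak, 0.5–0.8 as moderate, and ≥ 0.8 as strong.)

strong negative

r = -0.863 < 0 so the relationship is negative.
|r| = 0.863, which falls in the strong range.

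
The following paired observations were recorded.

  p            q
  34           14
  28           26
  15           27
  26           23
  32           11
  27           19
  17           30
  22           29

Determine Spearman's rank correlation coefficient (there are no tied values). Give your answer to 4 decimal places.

Rank p: 8, 6, 1, 4, 7, 5, 2, 3
Rank q: 2, 5, 6, 4, 1, 3, 8, 7
d = rank(p) − rank(q): 6, 1, -5, 0, 6, 2, -6, -4; Σd² = 154
ρ = 1 − 6Σd² / [n(n²−1)] = 1 − 6×154 / (8×63) = 1 − 924/504 ≈ -0.8333

-0.8333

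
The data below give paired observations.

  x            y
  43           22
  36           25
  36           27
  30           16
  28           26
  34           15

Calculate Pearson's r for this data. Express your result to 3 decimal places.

0.120

n = 6, Σx = 207, Σy = 131, Σx² = 7281, Σy² = 2995, Σxy = 4536
nΣxy − ΣxΣy = 27216 − 27117 = 99
nΣx² − (Σx)² = 43686 − 42849 = 837; nΣy² − (Σy)² = 17970 − 17161 = 809
r = 99 / √(837 × 809) = 99 / 822.8809 ≈ 0.120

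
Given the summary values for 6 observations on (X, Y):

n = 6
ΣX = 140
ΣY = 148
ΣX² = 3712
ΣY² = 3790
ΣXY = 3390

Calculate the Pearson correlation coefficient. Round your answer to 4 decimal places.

r = (nΣXY − ΣXΣY) / √[(nΣX² − (ΣX)²)(nΣY² − (ΣY)²)]
Numerator: 6×3390 − 140×148 = -380
Denominator: √[(22272 − 19600)(22740 − 21904)] = √[2672 × 836] = 1494.5876
r = -380 / 1494.5876 ≈ -0.2543

-0.2543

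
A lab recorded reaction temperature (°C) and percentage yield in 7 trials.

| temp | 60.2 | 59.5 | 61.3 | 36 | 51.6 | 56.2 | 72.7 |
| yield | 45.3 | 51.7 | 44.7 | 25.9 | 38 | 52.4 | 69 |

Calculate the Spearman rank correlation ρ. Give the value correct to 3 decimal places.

Rank temp: 5, 4, 6, 1, 2, 3, 7
Rank yield: 4, 5, 3, 1, 2, 6, 7
d = rank(temp) − rank(yield): 1, -1, 3, 0, 0, -3, 0; Σd² = 20
ρ = 1 − 6Σd² / [n(n²−1)] = 1 − 6×20 / (7×48) = 1 − 120/336 ≈ 0.643

0.643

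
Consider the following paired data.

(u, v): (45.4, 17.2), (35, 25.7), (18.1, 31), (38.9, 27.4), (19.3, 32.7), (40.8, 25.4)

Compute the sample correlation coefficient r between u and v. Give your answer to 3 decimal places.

n = 6, Σu = 197.5, Σv = 159.4, Σu² = 7164.11, Σv² = 4382.54, Σuv = 4974.77
nΣuv − ΣuΣv = 29848.62 − 31481.5 = -1632.88
nΣu² − (Σu)² = 42984.66 − 39006.25 = 3978.41; nΣv² − (Σv)² = 26295.24 − 25408.36 = 886.88
r = -1632.88 / √(3978.41 × 886.88) = -1632.88 / 1878.3962 ≈ -0.869

-0.869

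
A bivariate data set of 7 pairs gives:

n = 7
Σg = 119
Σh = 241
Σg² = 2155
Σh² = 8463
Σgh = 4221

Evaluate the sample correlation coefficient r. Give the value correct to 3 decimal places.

0.838

r = (nΣgh − ΣgΣh) / √[(nΣg² − (Σg)²)(nΣh² − (Σh)²)]
Numerator: 7×4221 − 119×241 = 868
Denominator: √[(15085 − 14161)(59241 − 58081)] = √[924 × 1160] = 1035.2971
r = 868 / 1035.2971 ≈ 0.838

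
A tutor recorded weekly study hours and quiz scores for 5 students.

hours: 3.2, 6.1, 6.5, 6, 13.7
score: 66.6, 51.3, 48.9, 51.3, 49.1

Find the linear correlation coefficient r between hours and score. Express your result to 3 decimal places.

-0.624

n = 5, Σx = 35.5, Σy = 267.2, Σx² = 313.39, Σy² = 14500.96, Σxy = 1824.37
nΣxy − ΣxΣy = 9121.85 − 9485.6 = -363.75
nΣx² − (Σx)² = 1566.95 − 1260.25 = 306.7; nΣy² − (Σy)² = 72504.8 − 71395.84 = 1108.96
r = -363.75 / √(306.7 × 1108.96) = -363.75 / 583.1964 ≈ -0.624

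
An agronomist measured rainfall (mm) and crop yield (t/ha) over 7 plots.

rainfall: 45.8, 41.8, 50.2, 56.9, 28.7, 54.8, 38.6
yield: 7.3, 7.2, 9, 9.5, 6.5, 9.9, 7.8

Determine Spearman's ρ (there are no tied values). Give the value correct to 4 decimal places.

Rank rainfall: 4, 3, 5, 7, 1, 6, 2
Rank yield: 3, 2, 5, 6, 1, 7, 4
d = rank(rainfall) − rank(yield): 1, 1, 0, 1, 0, -1, -2; Σd² = 8
ρ = 1 − 6Σd² / [n(n²−1)] = 1 − 6×8 / (7×48) = 1 − 48/336 ≈ 0.8571

0.8571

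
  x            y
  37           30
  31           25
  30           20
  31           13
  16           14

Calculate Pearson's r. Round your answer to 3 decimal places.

0.684

n = 5, Σx = 145, Σy = 102, Σx² = 4447, Σy² = 2290, Σxy = 3112
nΣxy − ΣxΣy = 15560 − 14790 = 770
nΣx² − (Σx)² = 22235 − 21025 = 1210; nΣy² − (Σy)² = 11450 − 10404 = 1046
r = 770 / √(1210 × 1046) = 770 / 1125.0156 ≈ 0.684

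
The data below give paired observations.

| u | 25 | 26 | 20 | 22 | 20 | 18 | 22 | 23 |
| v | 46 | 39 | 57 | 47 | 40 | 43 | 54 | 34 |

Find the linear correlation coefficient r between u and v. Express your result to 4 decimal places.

n = 8, Σu = 176, Σv = 360, Σu² = 3922, Σv² = 16616, Σuv = 7882
nΣuv − ΣuΣv = 63056 − 63360 = -304
nΣu² − (Σu)² = 31376 − 30976 = 400; nΣv² − (Σv)² = 132928 − 129600 = 3328
r = -304 / √(400 × 3328) = -304 / 1153.7764 ≈ -0.2635

-0.2635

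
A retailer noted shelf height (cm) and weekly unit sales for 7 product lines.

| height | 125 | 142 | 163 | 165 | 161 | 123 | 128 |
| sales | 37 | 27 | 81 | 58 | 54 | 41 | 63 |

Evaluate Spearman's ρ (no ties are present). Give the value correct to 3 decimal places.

Rank height: 2, 4, 6, 7, 5, 1, 3
Rank sales: 2, 1, 7, 5, 4, 3, 6
d = rank(height) − rank(sales): 0, 3, -1, 2, 1, -2, -3; Σd² = 28
ρ = 1 − 6Σd² / [n(n²−1)] = 1 − 6×28 / (7×48) = 1 − 168/336 ≈ 0.500

0.500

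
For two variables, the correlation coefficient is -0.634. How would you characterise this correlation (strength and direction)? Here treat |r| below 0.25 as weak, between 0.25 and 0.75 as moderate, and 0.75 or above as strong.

moderate negative

r = -0.634 < 0 so the relationship is negative.
|r| = 0.634, which falls in the moderate range.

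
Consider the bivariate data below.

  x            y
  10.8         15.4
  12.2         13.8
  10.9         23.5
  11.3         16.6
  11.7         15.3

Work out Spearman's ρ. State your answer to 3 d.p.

Rank x: 1, 5, 2, 3, 4
Rank y: 3, 1, 5, 4, 2
d = rank(x) − rank(y): -2, 4, -3, -1, 2; Σd² = 34
ρ = 1 − 6Σd² / [n(n²−1)] = 1 − 6×34 / (5×24) = 1 − 204/120 ≈ -0.700

-0.700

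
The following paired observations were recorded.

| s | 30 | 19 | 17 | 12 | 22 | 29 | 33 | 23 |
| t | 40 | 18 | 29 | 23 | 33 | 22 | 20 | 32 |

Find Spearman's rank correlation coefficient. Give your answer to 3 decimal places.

0.071

Rank s: 7, 3, 2, 1, 4, 6, 8, 5
Rank t: 8, 1, 5, 4, 7, 3, 2, 6
d = rank(s) − rank(t): -1, 2, -3, -3, -3, 3, 6, -1; Σd² = 78
ρ = 1 − 6Σd² / [n(n²−1)] = 1 − 6×78 / (8×63) = 1 − 468/504 ≈ 0.071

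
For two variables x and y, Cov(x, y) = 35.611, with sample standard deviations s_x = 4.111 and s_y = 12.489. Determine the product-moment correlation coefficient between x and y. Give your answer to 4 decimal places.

0.6936

r = Cov(x,y) / (s_x · s_y) = 35.611 / (4.111 × 12.489)
  = 35.611 / 51.3423 ≈ 0.6936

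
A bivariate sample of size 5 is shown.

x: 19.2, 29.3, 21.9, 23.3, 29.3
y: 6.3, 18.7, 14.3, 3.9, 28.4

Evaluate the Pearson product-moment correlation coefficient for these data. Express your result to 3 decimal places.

n = 5, Σx = 123, Σy = 71.6, Σx² = 3108.12, Σy² = 1415.64, Σxy = 1905.03
nΣxy − ΣxΣy = 9525.15 − 8806.8 = 718.35
nΣx² − (Σx)² = 15540.6 − 15129 = 411.6; nΣy² − (Σy)² = 7078.2 − 5126.56 = 1951.64
r = 718.35 / √(411.6 × 1951.64) = 718.35 / 896.2673 ≈ 0.801

0.801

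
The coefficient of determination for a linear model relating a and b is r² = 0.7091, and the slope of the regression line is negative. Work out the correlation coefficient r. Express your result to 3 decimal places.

-0.842

|r| = √0.7091 = 0.842
The association is negative, so r = −0.842.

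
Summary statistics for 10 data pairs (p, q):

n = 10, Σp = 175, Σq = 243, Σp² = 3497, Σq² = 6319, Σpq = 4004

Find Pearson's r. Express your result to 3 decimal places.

r = (nΣpq − ΣpΣq) / √[(nΣp² − (Σp)²)(nΣq² − (Σq)²)]
Numerator: 10×4004 − 175×243 = -2485
Denominator: √[(34970 − 30625)(63190 − 59049)] = √[4345 × 4141] = 4241.7738
r = -2485 / 4241.7738 ≈ -0.586

-0.586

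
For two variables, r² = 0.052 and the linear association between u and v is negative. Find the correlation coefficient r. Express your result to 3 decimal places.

-0.228

|r| = √0.052 = 0.228
The association is negative, so r = −0.228.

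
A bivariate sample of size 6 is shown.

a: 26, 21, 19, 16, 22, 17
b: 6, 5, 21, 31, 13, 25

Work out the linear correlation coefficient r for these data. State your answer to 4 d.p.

-0.8804

n = 6, Σa = 121, Σb = 101, Σa² = 2507, Σb² = 2257, Σab = 1867
nΣab − ΣaΣb = 11202 − 12221 = -1019
nΣa² − (Σa)² = 15042 − 14641 = 401; nΣb² − (Σb)² = 13542 − 10201 = 3341
r = -1019 / √(401 × 3341) = -1019 / 1157.4718 ≈ -0.8804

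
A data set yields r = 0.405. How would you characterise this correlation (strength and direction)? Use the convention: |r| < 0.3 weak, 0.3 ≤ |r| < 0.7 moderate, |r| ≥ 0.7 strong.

moderate positive

r = 0.405 > 0 so the relationship is positive.
|r| = 0.405, which falls in the moderate range.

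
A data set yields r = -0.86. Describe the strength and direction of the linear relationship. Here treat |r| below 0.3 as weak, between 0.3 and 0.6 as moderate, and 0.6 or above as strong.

r = -0.86 < 0 so the relationship is negative.
|r| = 0.86, which falls in the strong range.

strong negative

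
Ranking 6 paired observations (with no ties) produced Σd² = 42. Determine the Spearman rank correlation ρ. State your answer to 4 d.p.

ρ = 1 − 6Σd² / [n(n²−1)] = 1 − 6×42 / (6×35)
  = 1 − 252/210 = 1 − 1.20000 ≈ -0.2000

-0.2000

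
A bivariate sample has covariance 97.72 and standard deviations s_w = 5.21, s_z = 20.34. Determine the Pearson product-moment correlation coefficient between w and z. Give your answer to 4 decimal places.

0.9221

r = Cov(w,z) / (s_w · s_z) = 97.72 / (5.21 × 20.34)
  = 97.72 / 105.9714 ≈ 0.9221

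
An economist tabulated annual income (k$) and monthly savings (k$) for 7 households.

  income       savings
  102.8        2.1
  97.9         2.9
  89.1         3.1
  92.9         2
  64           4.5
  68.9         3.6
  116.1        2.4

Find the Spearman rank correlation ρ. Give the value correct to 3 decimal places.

Rank income: 6, 5, 3, 4, 1, 2, 7
Rank savings: 2, 4, 5, 1, 7, 6, 3
d = rank(income) − rank(savings): 4, 1, -2, 3, -6, -4, 4; Σd² = 98
ρ = 1 − 6Σd² / [n(n²−1)] = 1 − 6×98 / (7×48) = 1 − 588/336 ≈ -0.750

-0.750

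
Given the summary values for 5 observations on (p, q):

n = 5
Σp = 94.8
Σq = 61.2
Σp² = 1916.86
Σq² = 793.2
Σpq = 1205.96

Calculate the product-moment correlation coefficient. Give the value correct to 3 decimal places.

r = (nΣpq − ΣpΣq) / √[(nΣp² − (Σp)²)(nΣq² − (Σq)²)]
Numerator: 5×1205.96 − 94.8×61.2 = 228.04
Denominator: √[(9584.3 − 8987.04)(3966 − 3745.44)] = √[597.26 × 220.56] = 362.9486
r = 228.04 / 362.9486 ≈ 0.628

0.628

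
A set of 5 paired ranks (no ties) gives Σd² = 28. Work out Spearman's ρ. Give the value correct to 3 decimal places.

ρ = 1 − 6Σd² / [n(n²−1)] = 1 − 6×28 / (5×24)
  = 1 − 168/120 = 1 − 1.4000 ≈ -0.400

-0.400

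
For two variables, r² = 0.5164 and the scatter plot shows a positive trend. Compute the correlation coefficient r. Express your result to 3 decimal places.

0.719

|r| = √0.5164 = 0.719
The association is positive, so r = 0.719.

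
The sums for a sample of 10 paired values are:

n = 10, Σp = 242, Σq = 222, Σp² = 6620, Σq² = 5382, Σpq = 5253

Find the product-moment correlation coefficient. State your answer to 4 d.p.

r = (nΣpq − ΣpΣq) / √[(nΣp² − (Σp)²)(nΣq² − (Σq)²)]
Numerator: 10×5253 − 242×222 = -1194
Denominator: √[(66200 − 58564)(53820 − 49284)] = √[7636 × 4536] = 5885.3119
r = -1194 / 5885.3119 ≈ -0.2029

-0.2029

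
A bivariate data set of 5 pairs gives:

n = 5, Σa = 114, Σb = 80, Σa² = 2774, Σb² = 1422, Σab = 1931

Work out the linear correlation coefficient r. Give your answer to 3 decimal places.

r = (nΣab − ΣaΣb) / √[(nΣa² − (Σa)²)(nΣb² − (Σb)²)]
Numerator: 5×1931 − 114×80 = 535
Denominator: √[(13870 − 12996)(7110 − 6400)] = √[874 × 710] = 787.7436
r = 535 / 787.7436 ≈ 0.679

0.679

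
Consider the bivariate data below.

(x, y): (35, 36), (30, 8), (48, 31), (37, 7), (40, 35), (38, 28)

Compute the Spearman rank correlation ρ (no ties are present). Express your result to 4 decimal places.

Rank x: 2, 1, 6, 3, 5, 4
Rank y: 6, 2, 4, 1, 5, 3
d = rank(x) − rank(y): -4, -1, 2, 2, 0, 1; Σd² = 26
ρ = 1 − 6Σd² / [n(n²−1)] = 1 − 6×26 / (6×35) = 1 − 156/210 ≈ 0.2571

0.2571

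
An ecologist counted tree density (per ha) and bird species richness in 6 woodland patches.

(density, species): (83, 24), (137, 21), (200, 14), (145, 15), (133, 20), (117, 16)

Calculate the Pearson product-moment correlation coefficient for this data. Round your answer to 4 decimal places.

-0.7499

n = 6, Σx = 815, Σy = 110, Σx² = 118061, Σy² = 2094, Σxy = 14376
nΣxy − ΣxΣy = 86256 − 89650 = -3394
nΣx² − (Σx)² = 708366 − 664225 = 44141; nΣy² − (Σy)² = 12564 − 12100 = 464
r = -3394 / √(44141 × 464) = -3394 / 4525.6407 ≈ -0.7499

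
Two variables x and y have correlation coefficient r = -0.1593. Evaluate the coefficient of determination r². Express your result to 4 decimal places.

r² = (-0.1593)² = 0.0254

0.0254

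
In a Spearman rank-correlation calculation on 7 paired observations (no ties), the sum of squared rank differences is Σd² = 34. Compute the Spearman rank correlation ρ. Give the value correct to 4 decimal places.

ρ = 1 − 6Σd² / [n(n²−1)] = 1 − 6×34 / (7×48)
  = 1 − 204/336 = 1 − 0.60714 ≈ 0.3929

0.3929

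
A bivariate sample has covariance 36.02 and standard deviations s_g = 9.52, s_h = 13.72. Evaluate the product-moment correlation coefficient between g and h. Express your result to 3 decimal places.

0.276

r = Cov(g,h) / (s_g · s_h) = 36.02 / (9.52 × 13.72)
  = 36.02 / 130.6144 ≈ 0.276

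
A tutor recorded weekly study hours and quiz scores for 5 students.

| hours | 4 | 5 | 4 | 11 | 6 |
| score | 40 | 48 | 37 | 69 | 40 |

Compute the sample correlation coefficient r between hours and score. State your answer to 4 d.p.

0.9385

n = 5, Σx = 30, Σy = 234, Σx² = 214, Σy² = 11634, Σxy = 1547
nΣxy − ΣxΣy = 7735 − 7020 = 715
nΣx² − (Σx)² = 1070 − 900 = 170; nΣy² − (Σy)² = 58170 − 54756 = 3414
r = 715 / √(170 × 3414) = 715 / 761.8268 ≈ 0.9385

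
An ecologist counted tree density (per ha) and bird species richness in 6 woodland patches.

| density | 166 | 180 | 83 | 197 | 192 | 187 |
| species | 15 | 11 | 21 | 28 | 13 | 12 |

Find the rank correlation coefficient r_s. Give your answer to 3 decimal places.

Rank density: 2, 3, 1, 6, 5, 4
Rank species: 4, 1, 5, 6, 3, 2
d = rank(density) − rank(species): -2, 2, -4, 0, 2, 2; Σd² = 32
ρ = 1 − 6Σd² / [n(n²−1)] = 1 − 6×32 / (6×35) = 1 − 192/210 ≈ 0.086

0.086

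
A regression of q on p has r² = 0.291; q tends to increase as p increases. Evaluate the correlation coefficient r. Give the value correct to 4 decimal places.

0.5394

|r| = √0.291 = 0.5394
The association is positive, so r = 0.5394.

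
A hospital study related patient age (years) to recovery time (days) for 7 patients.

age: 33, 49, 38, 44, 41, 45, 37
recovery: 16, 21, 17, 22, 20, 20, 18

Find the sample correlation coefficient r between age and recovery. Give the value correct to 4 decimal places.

n = 7, Σx = 287, Σy = 134, Σx² = 11945, Σy² = 2594, Σxy = 5557
nΣxy − ΣxΣy = 38899 − 38458 = 441
nΣx² − (Σx)² = 83615 − 82369 = 1246; nΣy² − (Σy)² = 18158 − 17956 = 202
r = 441 / √(1246 × 202) = 441 / 501.6891 ≈ 0.8790

0.8790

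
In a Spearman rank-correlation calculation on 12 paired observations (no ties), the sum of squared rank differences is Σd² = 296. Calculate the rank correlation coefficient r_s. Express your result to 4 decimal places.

-0.0350

ρ = 1 − 6Σd² / [n(n²−1)] = 1 − 6×296 / (12×143)
  = 1 − 1776/1716 = 1 − 1.03497 ≈ -0.0350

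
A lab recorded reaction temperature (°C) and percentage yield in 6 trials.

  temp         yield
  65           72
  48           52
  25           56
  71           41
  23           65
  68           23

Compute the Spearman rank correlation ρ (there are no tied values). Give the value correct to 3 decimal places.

-0.600

Rank temp: 4, 3, 2, 6, 1, 5
Rank yield: 6, 3, 4, 2, 5, 1
d = rank(temp) − rank(yield): -2, 0, -2, 4, -4, 4; Σd² = 56
ρ = 1 − 6Σd² / [n(n²−1)] = 1 − 6×56 / (6×35) = 1 − 336/210 ≈ -0.600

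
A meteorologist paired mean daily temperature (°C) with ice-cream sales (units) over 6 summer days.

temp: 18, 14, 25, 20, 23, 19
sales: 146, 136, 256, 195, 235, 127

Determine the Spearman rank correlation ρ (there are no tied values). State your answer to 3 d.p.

0.829

Rank temp: 2, 1, 6, 4, 5, 3
Rank sales: 3, 2, 6, 4, 5, 1
d = rank(temp) − rank(sales): -1, -1, 0, 0, 0, 2; Σd² = 6
ρ = 1 − 6Σd² / [n(n²−1)] = 1 − 6×6 / (6×35) = 1 − 36/210 ≈ 0.829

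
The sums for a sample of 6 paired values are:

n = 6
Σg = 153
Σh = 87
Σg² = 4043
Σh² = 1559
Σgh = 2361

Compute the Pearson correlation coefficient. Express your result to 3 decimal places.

0.695

r = (nΣgh − ΣgΣh) / √[(nΣg² − (Σg)²)(nΣh² − (Σh)²)]
Numerator: 6×2361 − 153×87 = 855
Denominator: √[(24258 − 23409)(9354 − 7569)] = √[849 × 1785] = 1231.0422
r = 855 / 1231.0422 ≈ 0.695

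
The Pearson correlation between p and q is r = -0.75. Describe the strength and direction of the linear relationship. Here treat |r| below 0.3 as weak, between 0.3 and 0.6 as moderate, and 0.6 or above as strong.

r = -0.75 < 0 so the relationship is negative.
|r| = 0.75, which falls in the strong range.

strong negative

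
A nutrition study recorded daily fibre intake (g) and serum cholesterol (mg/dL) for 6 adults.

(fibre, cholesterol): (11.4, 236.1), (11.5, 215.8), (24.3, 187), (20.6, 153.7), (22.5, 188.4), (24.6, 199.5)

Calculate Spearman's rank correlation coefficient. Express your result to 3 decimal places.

Rank fibre: 1, 2, 5, 3, 4, 6
Rank cholesterol: 6, 5, 2, 1, 3, 4
d = rank(fibre) − rank(cholesterol): -5, -3, 3, 2, 1, 2; Σd² = 52
ρ = 1 − 6Σd² / [n(n²−1)] = 1 − 6×52 / (6×35) = 1 − 312/210 ≈ -0.486

-0.486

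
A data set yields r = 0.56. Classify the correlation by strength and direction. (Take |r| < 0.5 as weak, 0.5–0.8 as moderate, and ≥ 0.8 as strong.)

r = 0.56 > 0 so the relationship is positive.
|r| = 0.56, which falls in the moderate range.

moderate positive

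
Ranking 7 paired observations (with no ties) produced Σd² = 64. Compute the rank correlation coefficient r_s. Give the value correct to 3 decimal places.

ρ = 1 − 6Σd² / [n(n²−1)] = 1 − 6×64 / (7×48)
  = 1 − 384/336 = 1 − 1.1429 ≈ -0.143

-0.143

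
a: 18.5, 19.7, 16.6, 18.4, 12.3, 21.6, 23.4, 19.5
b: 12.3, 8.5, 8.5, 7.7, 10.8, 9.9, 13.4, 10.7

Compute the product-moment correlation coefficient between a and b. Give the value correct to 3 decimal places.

0.280

n = 8, Σa = 150, Σb = 81.8, Σa² = 2890.12, Σb² = 863.78, Σab = 1546.67
nΣab − ΣaΣb = 12373.36 − 12270 = 103.36
nΣa² − (Σa)² = 23120.96 − 22500 = 620.96; nΣb² − (Σb)² = 6910.24 − 6691.24 = 219
r = 103.36 / √(620.96 × 219) = 103.36 / 368.7685 ≈ 0.280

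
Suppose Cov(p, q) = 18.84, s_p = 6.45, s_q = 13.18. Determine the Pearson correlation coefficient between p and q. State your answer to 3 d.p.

0.222

r = Cov(p,q) / (s_p · s_q) = 18.84 / (6.45 × 13.18)
  = 18.84 / 85.0110 ≈ 0.222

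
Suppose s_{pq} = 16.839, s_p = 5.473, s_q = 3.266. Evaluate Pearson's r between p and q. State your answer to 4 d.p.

r = Cov(p,q) / (s_p · s_q) = 16.839 / (5.473 × 3.266)
  = 16.839 / 17.8748 ≈ 0.9421

0.9421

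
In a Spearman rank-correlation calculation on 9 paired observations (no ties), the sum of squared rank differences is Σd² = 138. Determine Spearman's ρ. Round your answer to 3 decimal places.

-0.150

ρ = 1 − 6Σd² / [n(n²−1)] = 1 − 6×138 / (9×80)
  = 1 − 828/720 = 1 − 1.1500 ≈ -0.150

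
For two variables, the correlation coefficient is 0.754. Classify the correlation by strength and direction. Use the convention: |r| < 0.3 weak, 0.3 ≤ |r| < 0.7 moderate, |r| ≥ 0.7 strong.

strong positive

r = 0.754 > 0 so the relationship is positive.
|r| = 0.754, which falls in the strong range.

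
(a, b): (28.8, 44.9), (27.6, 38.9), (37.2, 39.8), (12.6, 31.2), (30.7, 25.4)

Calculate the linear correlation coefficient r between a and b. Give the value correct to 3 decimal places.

0.309

n = 5, Σa = 136.9, Σb = 180.2, Σa² = 4076.29, Σb² = 6731.86, Σab = 5020.22
nΣab − ΣaΣb = 25101.1 − 24669.38 = 431.72
nΣa² − (Σa)² = 20381.45 − 18741.61 = 1639.84; nΣb² − (Σb)² = 33659.3 − 32472.04 = 1187.26
r = 431.72 / √(1639.84 × 1187.26) = 431.72 / 1395.3195 ≈ 0.309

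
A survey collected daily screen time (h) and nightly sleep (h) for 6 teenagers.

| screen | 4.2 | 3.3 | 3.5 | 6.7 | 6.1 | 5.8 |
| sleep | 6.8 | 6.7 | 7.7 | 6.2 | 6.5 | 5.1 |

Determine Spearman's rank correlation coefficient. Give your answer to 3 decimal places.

-0.657

Rank screen: 3, 1, 2, 6, 5, 4
Rank sleep: 5, 4, 6, 2, 3, 1
d = rank(screen) − rank(sleep): -2, -3, -4, 4, 2, 3; Σd² = 58
ρ = 1 − 6Σd² / [n(n²−1)] = 1 − 6×58 / (6×35) = 1 − 348/210 ≈ -0.657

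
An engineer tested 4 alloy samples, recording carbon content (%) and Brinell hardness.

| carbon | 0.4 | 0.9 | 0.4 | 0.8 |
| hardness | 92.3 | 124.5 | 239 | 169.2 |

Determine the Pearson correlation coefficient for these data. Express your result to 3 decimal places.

-0.213

n = 4, Σx = 2.5, Σy = 625, Σx² = 1.77, Σy² = 109769.18, Σxy = 379.93
nΣxy − ΣxΣy = 1519.72 − 1562.5 = -42.78
nΣx² − (Σx)² = 7.08 − 6.25 = 0.83; nΣy² − (Σy)² = 439076.72 − 390625 = 48451.72
r = -42.78 / √(0.83 × 48451.72) = -42.78 / 200.5366 ≈ -0.213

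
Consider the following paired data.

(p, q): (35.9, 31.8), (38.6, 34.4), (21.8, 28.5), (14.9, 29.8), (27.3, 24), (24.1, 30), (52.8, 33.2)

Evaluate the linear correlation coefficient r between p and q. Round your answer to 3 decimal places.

n = 7, Σp = 215.4, Σq = 211.7, Σp² = 7589.96, Σq² = 6473.13, Σpq = 6665.94
nΣpq − ΣpΣq = 46661.58 − 45600.18 = 1061.4
nΣp² − (Σp)² = 53129.72 − 46397.16 = 6732.56; nΣq² − (Σq)² = 45311.91 − 44816.89 = 495.02
r = 1061.4 / √(6732.56 × 495.02) = 1061.4 / 1825.5826 ≈ 0.581

0.581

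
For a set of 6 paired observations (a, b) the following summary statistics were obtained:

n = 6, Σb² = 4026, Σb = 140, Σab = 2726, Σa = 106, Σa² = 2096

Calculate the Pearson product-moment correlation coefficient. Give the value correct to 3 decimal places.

0.614

r = (nΣab − ΣaΣb) / √[(nΣa² − (Σa)²)(nΣb² − (Σb)²)]
Numerator: 6×2726 − 106×140 = 1516
Denominator: √[(12576 − 11236)(24156 − 19600)] = √[1340 × 4556] = 2470.8379
r = 1516 / 2470.8379 ≈ 0.614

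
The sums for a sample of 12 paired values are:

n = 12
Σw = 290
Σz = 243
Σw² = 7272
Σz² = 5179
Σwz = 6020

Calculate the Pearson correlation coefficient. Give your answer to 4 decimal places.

r = (nΣwz − ΣwΣz) / √[(nΣw² − (Σw)²)(nΣz² − (Σz)²)]
Numerator: 12×6020 − 290×243 = 1770
Denominator: √[(87264 − 84100)(62148 − 59049)] = √[3164 × 3099] = 3131.3313
r = 1770 / 3131.3313 ≈ 0.5653

0.5653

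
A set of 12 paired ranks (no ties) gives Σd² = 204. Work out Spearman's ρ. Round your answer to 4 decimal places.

ρ = 1 − 6Σd² / [n(n²−1)] = 1 − 6×204 / (12×143)
  = 1 − 1224/1716 = 1 − 0.71329 ≈ 0.2867

0.2867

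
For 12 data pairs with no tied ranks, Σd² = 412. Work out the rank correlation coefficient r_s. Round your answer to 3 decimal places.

-0.441

ρ = 1 − 6Σd² / [n(n²−1)] = 1 − 6×412 / (12×143)
  = 1 − 2472/1716 = 1 − 1.4406 ≈ -0.441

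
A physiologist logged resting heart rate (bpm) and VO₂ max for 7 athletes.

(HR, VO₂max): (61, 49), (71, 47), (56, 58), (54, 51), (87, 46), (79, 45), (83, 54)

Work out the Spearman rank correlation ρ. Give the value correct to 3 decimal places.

-0.500

Rank HR: 3, 4, 2, 1, 7, 5, 6
Rank VO₂max: 4, 3, 7, 5, 2, 1, 6
d = rank(HR) − rank(VO₂max): -1, 1, -5, -4, 5, 4, 0; Σd² = 84
ρ = 1 − 6Σd² / [n(n²−1)] = 1 − 6×84 / (7×48) = 1 − 504/336 ≈ -0.500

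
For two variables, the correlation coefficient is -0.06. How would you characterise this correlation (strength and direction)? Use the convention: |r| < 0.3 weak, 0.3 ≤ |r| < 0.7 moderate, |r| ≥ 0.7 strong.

r = -0.06 < 0 so the relationship is negative.
|r| = 0.06, which falls in the weak range.

weak negative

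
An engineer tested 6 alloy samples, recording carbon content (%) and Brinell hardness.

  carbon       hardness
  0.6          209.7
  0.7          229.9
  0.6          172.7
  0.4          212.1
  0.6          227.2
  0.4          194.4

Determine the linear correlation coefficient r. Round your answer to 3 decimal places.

0.304

n = 6, Σx = 3.3, Σy = 1246, Σx² = 1.89, Σy² = 261051, Σxy = 689.29
nΣxy − ΣxΣy = 4135.74 − 4111.8 = 23.94
nΣx² − (Σx)² = 11.34 − 10.89 = 0.45; nΣy² − (Σy)² = 1566306 − 1552516 = 13790
r = 23.94 / √(0.45 × 13790) = 23.94 / 78.7750 ≈ 0.304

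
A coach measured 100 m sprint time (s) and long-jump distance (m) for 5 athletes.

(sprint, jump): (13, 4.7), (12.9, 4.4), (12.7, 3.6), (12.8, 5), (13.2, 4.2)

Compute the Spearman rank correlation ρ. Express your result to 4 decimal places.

0.1000

Rank sprint: 4, 3, 1, 2, 5
Rank jump: 4, 3, 1, 5, 2
d = rank(sprint) − rank(jump): 0, 0, 0, -3, 3; Σd² = 18
ρ = 1 − 6Σd² / [n(n²−1)] = 1 − 6×18 / (5×24) = 1 − 108/120 ≈ 0.1000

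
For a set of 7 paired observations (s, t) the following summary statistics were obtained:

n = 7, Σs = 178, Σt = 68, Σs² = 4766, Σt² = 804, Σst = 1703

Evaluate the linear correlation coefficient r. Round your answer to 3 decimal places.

-0.141

r = (nΣst − ΣsΣt) / √[(nΣs² − (Σs)²)(nΣt² − (Σt)²)]
Numerator: 7×1703 − 178×68 = -183
Denominator: √[(33362 − 31684)(5628 − 4624)] = √[1678 × 1004] = 1297.9646
r = -183 / 1297.9646 ≈ -0.141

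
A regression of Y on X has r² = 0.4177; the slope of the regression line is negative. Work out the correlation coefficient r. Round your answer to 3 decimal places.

-0.646

|r| = √0.4177 = 0.646
The association is negative, so r = −0.646.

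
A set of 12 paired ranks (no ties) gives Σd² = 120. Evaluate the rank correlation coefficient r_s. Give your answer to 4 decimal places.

0.5804

ρ = 1 − 6Σd² / [n(n²−1)] = 1 − 6×120 / (12×143)
  = 1 − 720/1716 = 1 − 0.41958 ≈ 0.5804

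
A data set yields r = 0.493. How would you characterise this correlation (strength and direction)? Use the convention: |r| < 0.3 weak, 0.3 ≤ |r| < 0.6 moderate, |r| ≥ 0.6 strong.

moderate positive

r = 0.493 > 0 so the relationship is positive.
|r| = 0.493, which falls in the moderate range.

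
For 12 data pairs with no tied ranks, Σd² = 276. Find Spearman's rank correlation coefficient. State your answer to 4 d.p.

ρ = 1 − 6Σd² / [n(n²−1)] = 1 − 6×276 / (12×143)
  = 1 − 1656/1716 = 1 − 0.96503 ≈ 0.0350

0.0350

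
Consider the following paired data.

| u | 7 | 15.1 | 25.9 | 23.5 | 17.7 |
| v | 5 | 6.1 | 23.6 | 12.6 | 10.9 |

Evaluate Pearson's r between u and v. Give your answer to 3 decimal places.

n = 5, Σu = 89.2, Σv = 58.2, Σu² = 1813.36, Σv² = 896.74, Σuv = 1227.38
nΣuv − ΣuΣv = 6136.9 − 5191.44 = 945.46
nΣu² − (Σu)² = 9066.8 − 7956.64 = 1110.16; nΣv² − (Σv)² = 4483.7 − 3387.24 = 1096.46
r = 945.46 / √(1110.16 × 1096.46) = 945.46 / 1103.2887 ≈ 0.857

0.857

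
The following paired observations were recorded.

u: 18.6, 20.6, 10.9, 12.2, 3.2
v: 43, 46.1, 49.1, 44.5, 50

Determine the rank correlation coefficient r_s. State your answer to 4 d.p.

-0.7000

Rank u: 4, 5, 2, 3, 1
Rank v: 1, 3, 4, 2, 5
d = rank(u) − rank(v): 3, 2, -2, 1, -4; Σd² = 34
ρ = 1 − 6Σd² / [n(n²−1)] = 1 − 6×34 / (5×24) = 1 − 204/120 ≈ -0.7000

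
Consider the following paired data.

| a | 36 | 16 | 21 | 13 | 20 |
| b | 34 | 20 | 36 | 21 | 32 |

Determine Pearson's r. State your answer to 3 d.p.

0.678

n = 5, Σa = 106, Σb = 143, Σa² = 2562, Σb² = 4317, Σab = 3213
nΣab − ΣaΣb = 16065 − 15158 = 907
nΣa² − (Σa)² = 12810 − 11236 = 1574; nΣb² − (Σb)² = 21585 − 20449 = 1136
r = 907 / √(1574 × 1136) = 907 / 1337.1851 ≈ 0.678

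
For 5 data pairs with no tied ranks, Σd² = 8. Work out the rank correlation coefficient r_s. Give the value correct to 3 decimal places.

0.600

ρ = 1 − 6Σd² / [n(n²−1)] = 1 − 6×8 / (5×24)
  = 1 − 48/120 = 1 − 0.4000 ≈ 0.600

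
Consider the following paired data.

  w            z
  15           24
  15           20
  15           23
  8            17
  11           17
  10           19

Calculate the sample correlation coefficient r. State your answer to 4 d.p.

n = 6, Σw = 74, Σz = 120, Σw² = 960, Σz² = 2444, Σwz = 1518
nΣwz − ΣwΣz = 9108 − 8880 = 228
nΣw² − (Σw)² = 5760 − 5476 = 284; nΣz² − (Σz)² = 14664 − 14400 = 264
r = 228 / √(284 × 264) = 228 / 273.8175 ≈ 0.8327

0.8327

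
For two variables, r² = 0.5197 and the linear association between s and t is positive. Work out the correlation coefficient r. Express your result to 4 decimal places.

0.7209

|r| = √0.5197 = 0.7209
The association is positive, so r = 0.7209.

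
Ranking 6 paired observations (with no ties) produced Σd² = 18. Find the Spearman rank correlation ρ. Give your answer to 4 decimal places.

ρ = 1 − 6Σd² / [n(n²−1)] = 1 − 6×18 / (6×35)
  = 1 − 108/210 = 1 − 0.51429 ≈ 0.4857

0.4857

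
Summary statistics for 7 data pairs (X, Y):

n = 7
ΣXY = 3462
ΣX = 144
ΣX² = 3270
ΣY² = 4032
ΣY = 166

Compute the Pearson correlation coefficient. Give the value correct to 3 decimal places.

0.275

r = (nΣXY − ΣXΣY) / √[(nΣX² − (ΣX)²)(nΣY² − (ΣY)²)]
Numerator: 7×3462 − 144×166 = 330
Denominator: √[(22890 − 20736)(28224 − 27556)] = √[2154 × 668] = 1199.5299
r = 330 / 1199.5299 ≈ 0.275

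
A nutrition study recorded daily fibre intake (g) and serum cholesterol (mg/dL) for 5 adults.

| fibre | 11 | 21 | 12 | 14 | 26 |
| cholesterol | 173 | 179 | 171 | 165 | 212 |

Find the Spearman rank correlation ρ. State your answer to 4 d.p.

Rank fibre: 1, 4, 2, 3, 5
Rank cholesterol: 3, 4, 2, 1, 5
d = rank(fibre) − rank(cholesterol): -2, 0, 0, 2, 0; Σd² = 8
ρ = 1 − 6Σd² / [n(n²−1)] = 1 − 6×8 / (5×24) = 1 − 48/120 ≈ 0.6000

0.6000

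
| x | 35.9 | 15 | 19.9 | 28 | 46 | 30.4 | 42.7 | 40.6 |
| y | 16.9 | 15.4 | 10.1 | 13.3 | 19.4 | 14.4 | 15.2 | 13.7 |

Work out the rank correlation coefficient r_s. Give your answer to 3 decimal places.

Rank x: 5, 1, 2, 3, 8, 4, 7, 6
Rank y: 7, 6, 1, 2, 8, 4, 5, 3
d = rank(x) − rank(y): -2, -5, 1, 1, 0, 0, 2, 3; Σd² = 44
ρ = 1 − 6Σd² / [n(n²−1)] = 1 − 6×44 / (8×63) = 1 − 264/504 ≈ 0.476

0.476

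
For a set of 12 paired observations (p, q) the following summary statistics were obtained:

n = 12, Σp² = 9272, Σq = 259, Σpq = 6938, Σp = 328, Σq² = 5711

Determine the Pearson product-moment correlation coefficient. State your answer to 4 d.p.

-0.7340

r = (nΣpq − ΣpΣq) / √[(nΣp² − (Σp)²)(nΣq² − (Σq)²)]
Numerator: 12×6938 − 328×259 = -1696
Denominator: √[(111264 − 107584)(68532 − 67081)] = √[3680 × 1451] = 2310.7748
r = -1696 / 2310.7748 ≈ -0.7340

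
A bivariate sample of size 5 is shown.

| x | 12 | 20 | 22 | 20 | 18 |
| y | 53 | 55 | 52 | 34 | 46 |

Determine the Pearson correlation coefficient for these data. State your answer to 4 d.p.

-0.2137

n = 5, Σx = 92, Σy = 240, Σx² = 1752, Σy² = 11810, Σxy = 4388
nΣxy − ΣxΣy = 21940 − 22080 = -140
nΣx² − (Σx)² = 8760 − 8464 = 296; nΣy² − (Σy)² = 59050 − 57600 = 1450
r = -140 / √(296 × 1450) = -140 / 655.1336 ≈ -0.2137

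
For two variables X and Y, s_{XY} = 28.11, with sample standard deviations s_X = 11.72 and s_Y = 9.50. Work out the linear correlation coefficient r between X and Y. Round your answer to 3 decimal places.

r = Cov(X,Y) / (s_X · s_Y) = 28.11 / (11.72 × 9.50)
  = 28.11 / 111.3400 ≈ 0.252

0.252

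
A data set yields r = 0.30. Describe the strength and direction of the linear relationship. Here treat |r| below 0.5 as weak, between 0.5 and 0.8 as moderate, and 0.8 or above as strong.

r = 0.30 > 0 so the relationship is positive.
|r| = 0.30, which falls in the weak range.

weak positive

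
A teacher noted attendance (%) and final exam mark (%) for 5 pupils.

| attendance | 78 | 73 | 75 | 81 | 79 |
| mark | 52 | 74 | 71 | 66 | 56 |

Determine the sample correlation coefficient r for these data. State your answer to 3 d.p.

n = 5, Σx = 386, Σy = 319, Σx² = 29840, Σy² = 20713, Σxy = 24553
nΣxy − ΣxΣy = 122765 − 123134 = -369
nΣx² − (Σx)² = 149200 − 148996 = 204; nΣy² − (Σy)² = 103565 − 101761 = 1804
r = -369 / √(204 × 1804) = -369 / 606.6432 ≈ -0.608

-0.608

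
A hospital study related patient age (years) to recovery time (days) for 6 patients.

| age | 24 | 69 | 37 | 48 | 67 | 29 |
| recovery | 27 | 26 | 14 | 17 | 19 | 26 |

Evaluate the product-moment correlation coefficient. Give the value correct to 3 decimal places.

n = 6, Σx = 274, Σy = 129, Σx² = 14340, Σy² = 2927, Σxy = 5803
nΣxy − ΣxΣy = 34818 − 35346 = -528
nΣx² − (Σx)² = 86040 − 75076 = 10964; nΣy² − (Σy)² = 17562 − 16641 = 921
r = -528 / √(10964 × 921) = -528 / 3177.7105 ≈ -0.166

-0.166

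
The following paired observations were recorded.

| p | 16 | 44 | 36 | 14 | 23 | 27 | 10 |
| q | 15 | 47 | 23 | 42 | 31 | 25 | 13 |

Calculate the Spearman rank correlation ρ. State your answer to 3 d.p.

Rank p: 3, 7, 6, 2, 4, 5, 1
Rank q: 2, 7, 3, 6, 5, 4, 1
d = rank(p) − rank(q): 1, 0, 3, -4, -1, 1, 0; Σd² = 28
ρ = 1 − 6Σd² / [n(n²−1)] = 1 − 6×28 / (7×48) = 1 − 168/336 ≈ 0.500

0.500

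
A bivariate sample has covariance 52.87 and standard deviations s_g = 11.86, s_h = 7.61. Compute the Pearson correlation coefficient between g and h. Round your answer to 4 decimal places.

r = Cov(g,h) / (s_g · s_h) = 52.87 / (11.86 × 7.61)
  = 52.87 / 90.2546 ≈ 0.5858

0.5858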